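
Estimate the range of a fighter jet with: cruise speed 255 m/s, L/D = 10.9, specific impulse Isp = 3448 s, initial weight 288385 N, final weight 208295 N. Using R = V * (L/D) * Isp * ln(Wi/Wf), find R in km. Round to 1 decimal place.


Step 1: Coefficient = V * (L/D) * Isp = 255 * 10.9 * 3448 = 9583716.0 m
Step 2: Wi/Wf = 288385 / 208295 = 1.384503
Step 3: ln(1.384503) = 0.325341
Step 4: R = 9583716.0 * 0.325341 = 3117976.2 m = 3118.0 km

3118.0


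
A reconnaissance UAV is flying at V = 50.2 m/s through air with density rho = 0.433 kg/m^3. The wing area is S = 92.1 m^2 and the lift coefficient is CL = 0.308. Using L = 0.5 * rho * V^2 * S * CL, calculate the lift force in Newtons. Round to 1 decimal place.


Step 1: Calculate dynamic pressure q = 0.5 * 0.433 * 50.2^2 = 0.5 * 0.433 * 2520.04 = 545.5887 Pa
Step 2: Multiply by wing area and lift coefficient: L = 545.5887 * 92.1 * 0.308
Step 3: L = 50248.7156 * 0.308 = 15476.6 N

15476.6


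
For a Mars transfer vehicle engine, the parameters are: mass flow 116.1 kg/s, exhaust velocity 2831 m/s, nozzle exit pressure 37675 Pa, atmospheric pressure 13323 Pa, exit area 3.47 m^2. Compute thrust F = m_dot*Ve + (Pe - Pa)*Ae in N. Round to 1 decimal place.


Step 1: Momentum thrust = m_dot * Ve = 116.1 * 2831 = 328679.1 N
Step 2: Pressure thrust = (Pe - Pa) * Ae = (37675 - 13323) * 3.47 = 84501.44 N
Step 3: Total thrust F = 328679.1 + 84501.44 = 413180.5 N

413180.5


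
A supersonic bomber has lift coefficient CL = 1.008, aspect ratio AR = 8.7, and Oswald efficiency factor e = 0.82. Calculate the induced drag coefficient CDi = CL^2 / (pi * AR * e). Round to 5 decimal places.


Step 1: CL^2 = 1.008^2 = 1.016064
Step 2: pi * AR * e = 3.14159 * 8.7 * 0.82 = 22.412122
Step 3: CDi = 1.016064 / 22.412122 = 0.04534

0.04534


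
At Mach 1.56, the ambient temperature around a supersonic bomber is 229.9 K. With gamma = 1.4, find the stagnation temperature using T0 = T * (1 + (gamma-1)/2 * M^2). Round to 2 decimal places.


Step 1: (gamma-1)/2 = 0.2
Step 2: M^2 = 2.4336
Step 3: 1 + 0.2 * 2.4336 = 1.48672
Step 4: T0 = 229.9 * 1.48672 = 341.80 K

341.80


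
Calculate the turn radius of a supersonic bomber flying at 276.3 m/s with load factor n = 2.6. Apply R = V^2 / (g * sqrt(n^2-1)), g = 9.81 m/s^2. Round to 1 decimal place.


Step 1: V^2 = 276.3^2 = 76341.69
Step 2: n^2 - 1 = 2.6^2 - 1 = 5.76
Step 3: sqrt(5.76) = 2.4
Step 4: R = 76341.69 / (9.81 * 2.4) = 3242.5 m

3242.5


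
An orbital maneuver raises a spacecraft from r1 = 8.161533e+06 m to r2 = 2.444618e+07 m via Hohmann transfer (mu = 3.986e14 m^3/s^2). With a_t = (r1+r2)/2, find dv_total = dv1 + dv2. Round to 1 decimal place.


Step 1: Transfer semi-major axis a_t = (8.161533e+06 + 2.444618e+07) / 2 = 1.630386e+07 m
Step 2: v1 (circular at r1) = sqrt(mu/r1) = 6988.48 m/s
Step 3: v_t1 = sqrt(mu*(2/r1 - 1/a_t)) = 8557.43 m/s
Step 4: dv1 = |8557.43 - 6988.48| = 1568.94 m/s
Step 5: v2 (circular at r2) = 4037.97 m/s, v_t2 = 2856.96 m/s
Step 6: dv2 = |4037.97 - 2856.96| = 1181.01 m/s
Step 7: Total delta-v = 1568.94 + 1181.01 = 2750.0 m/s

2750.0


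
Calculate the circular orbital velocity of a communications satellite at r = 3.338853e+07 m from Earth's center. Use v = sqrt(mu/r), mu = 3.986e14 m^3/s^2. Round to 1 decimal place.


Step 1: mu / r = 3.986e14 / 3.338853e+07 = 11938231.4825
Step 2: v = sqrt(11938231.4825) = 3455.2 m/s

3455.2


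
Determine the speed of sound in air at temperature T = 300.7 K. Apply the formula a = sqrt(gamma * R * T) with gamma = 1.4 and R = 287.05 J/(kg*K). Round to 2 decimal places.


Step 1: gamma * R * T = 1.4 * 287.05 * 300.7 = 120842.309
Step 2: a = sqrt(120842.309) = 347.62 m/s

347.62


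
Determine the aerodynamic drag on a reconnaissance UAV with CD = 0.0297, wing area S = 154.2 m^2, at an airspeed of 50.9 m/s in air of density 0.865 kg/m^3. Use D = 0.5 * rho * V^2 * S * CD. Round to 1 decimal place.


Step 1: Dynamic pressure q = 0.5 * 0.865 * 50.9^2 = 1120.5253 Pa
Step 2: Drag D = q * S * CD = 1120.5253 * 154.2 * 0.0297
Step 3: D = 5131.7 N

5131.7


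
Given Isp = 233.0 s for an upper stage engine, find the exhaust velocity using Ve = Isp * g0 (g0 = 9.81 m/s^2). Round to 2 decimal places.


Step 1: Ve = Isp * g0 = 233.0 * 9.81
Step 2: Ve = 2285.73 m/s

2285.73


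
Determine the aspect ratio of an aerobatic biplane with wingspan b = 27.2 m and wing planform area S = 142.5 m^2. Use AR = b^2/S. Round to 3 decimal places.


Step 1: b^2 = 27.2^2 = 739.84
Step 2: AR = 739.84 / 142.5 = 5.192

5.192


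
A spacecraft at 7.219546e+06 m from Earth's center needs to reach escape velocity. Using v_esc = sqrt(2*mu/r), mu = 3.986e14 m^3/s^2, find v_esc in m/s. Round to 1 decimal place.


Step 1: 2*mu/r = 2 * 3.986e14 / 7.219546e+06 = 110422455.9273
Step 2: v_esc = sqrt(110422455.9273) = 10508.2 m/s

10508.2


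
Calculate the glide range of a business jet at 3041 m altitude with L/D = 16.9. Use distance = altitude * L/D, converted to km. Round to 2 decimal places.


Step 1: Glide distance = altitude * L/D = 3041 * 16.9 = 51392.9 m
Step 2: Convert to km: 51392.9 / 1000 = 51.39 km

51.39


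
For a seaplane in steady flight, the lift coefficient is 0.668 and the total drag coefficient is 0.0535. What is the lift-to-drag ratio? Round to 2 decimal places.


Step 1: L/D = CL / CD = 0.668 / 0.0535
Step 2: L/D = 12.49

12.49


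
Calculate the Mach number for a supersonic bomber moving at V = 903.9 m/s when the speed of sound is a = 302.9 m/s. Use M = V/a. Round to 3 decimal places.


Step 1: M = V / a = 903.9 / 302.9
Step 2: M = 2.984

2.984


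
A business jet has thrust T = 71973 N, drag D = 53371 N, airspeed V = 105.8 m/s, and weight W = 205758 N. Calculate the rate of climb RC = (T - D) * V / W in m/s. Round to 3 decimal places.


Step 1: Excess thrust = T - D = 71973 - 53371 = 18602 N
Step 2: Excess power = 18602 * 105.8 = 1968091.6 W
Step 3: RC = 1968091.6 / 205758 = 9.565 m/s

9.565


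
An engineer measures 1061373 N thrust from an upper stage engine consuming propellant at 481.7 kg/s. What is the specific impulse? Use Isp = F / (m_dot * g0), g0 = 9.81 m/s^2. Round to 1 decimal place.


Step 1: m_dot * g0 = 481.7 * 9.81 = 4725.48
Step 2: Isp = 1061373 / 4725.48 = 224.6 s

224.6


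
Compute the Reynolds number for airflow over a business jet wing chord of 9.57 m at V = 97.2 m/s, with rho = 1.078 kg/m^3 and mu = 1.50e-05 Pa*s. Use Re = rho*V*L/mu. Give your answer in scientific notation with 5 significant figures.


Step 1: Numerator = rho * V * L = 1.078 * 97.2 * 9.57 = 1002.759912
Step 2: Re = 1002.759912 / 1.50e-05
Step 3: Re = 6.6851e+07

6.6851e+07


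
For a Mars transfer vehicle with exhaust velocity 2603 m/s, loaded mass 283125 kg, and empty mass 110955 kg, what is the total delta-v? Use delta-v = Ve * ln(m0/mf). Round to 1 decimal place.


Step 1: Mass ratio m0/mf = 283125 / 110955 = 2.55171
Step 2: ln(2.55171) = 0.936764
Step 3: delta-v = 2603 * 0.936764 = 2438.4 m/s

2438.4


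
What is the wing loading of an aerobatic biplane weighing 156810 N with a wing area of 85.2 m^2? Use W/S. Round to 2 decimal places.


Step 1: Wing loading = W / S = 156810 / 85.2
Step 2: Wing loading = 1840.49 N/m^2

1840.49


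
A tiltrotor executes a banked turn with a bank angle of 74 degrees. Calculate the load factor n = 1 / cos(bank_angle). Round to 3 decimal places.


Step 1: Convert 74 degrees to radians = 1.291544
Step 2: cos(74 deg) = 0.275637
Step 3: n = 1 / 0.275637 = 3.628

3.628


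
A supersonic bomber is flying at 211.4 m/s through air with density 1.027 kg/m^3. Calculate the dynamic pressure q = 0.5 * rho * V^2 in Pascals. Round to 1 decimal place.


Step 1: V^2 = 211.4^2 = 44689.96
Step 2: q = 0.5 * 1.027 * 44689.96
Step 3: q = 22948.3 Pa

22948.3


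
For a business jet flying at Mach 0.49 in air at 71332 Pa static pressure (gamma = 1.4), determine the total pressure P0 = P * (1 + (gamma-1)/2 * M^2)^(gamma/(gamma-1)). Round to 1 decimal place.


Step 1: (gamma-1)/2 * M^2 = 0.2 * 0.2401 = 0.04802
Step 2: 1 + 0.04802 = 1.04802
Step 3: Exponent gamma/(gamma-1) = 3.5
Step 4: P0 = 71332 * 1.04802^3.5 = 84057.8 Pa

84057.8


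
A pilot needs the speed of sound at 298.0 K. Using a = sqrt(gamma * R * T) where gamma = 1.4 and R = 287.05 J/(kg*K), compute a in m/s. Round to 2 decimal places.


Step 1: gamma * R * T = 1.4 * 287.05 * 298.0 = 119757.26
Step 2: a = sqrt(119757.26) = 346.06 m/s

346.06


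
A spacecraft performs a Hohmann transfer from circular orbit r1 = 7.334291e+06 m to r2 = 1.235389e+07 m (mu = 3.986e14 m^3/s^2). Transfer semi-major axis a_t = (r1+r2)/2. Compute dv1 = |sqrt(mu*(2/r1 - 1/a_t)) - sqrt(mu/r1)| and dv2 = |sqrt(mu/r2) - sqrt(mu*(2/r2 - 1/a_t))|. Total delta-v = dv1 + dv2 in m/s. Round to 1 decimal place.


Step 1: Transfer semi-major axis a_t = (7.334291e+06 + 1.235389e+07) / 2 = 9.844090e+06 m
Step 2: v1 (circular at r1) = sqrt(mu/r1) = 7372.07 m/s
Step 3: v_t1 = sqrt(mu*(2/r1 - 1/a_t)) = 8258.55 m/s
Step 4: dv1 = |8258.55 - 7372.07| = 886.47 m/s
Step 5: v2 (circular at r2) = 5680.24 m/s, v_t2 = 4902.96 m/s
Step 6: dv2 = |5680.24 - 4902.96| = 777.28 m/s
Step 7: Total delta-v = 886.47 + 777.28 = 1663.8 m/s

1663.8


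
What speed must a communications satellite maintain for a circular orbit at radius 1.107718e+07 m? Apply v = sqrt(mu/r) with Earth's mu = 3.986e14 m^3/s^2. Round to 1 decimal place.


Step 1: mu / r = 3.986e14 / 1.107718e+07 = 35983887.5959
Step 2: v = sqrt(35983887.5959) = 5998.7 m/s

5998.7


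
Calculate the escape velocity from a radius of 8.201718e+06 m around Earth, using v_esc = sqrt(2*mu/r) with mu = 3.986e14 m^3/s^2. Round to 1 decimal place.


Step 1: 2*mu/r = 2 * 3.986e14 / 8.201718e+06 = 97199147.7883
Step 2: v_esc = sqrt(97199147.7883) = 9859.0 m/s

9859.0


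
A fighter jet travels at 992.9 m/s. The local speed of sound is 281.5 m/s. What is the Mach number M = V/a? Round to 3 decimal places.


Step 1: M = V / a = 992.9 / 281.5
Step 2: M = 3.527

3.527


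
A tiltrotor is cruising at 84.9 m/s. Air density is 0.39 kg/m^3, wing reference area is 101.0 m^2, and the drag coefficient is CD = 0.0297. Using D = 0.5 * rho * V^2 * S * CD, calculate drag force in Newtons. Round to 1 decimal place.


Step 1: Dynamic pressure q = 0.5 * 0.39 * 84.9^2 = 1405.562 Pa
Step 2: Drag D = q * S * CD = 1405.562 * 101.0 * 0.0297
Step 3: D = 4216.3 N

4216.3


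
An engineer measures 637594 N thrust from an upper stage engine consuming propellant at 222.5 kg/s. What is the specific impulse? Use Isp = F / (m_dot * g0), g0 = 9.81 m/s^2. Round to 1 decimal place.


Step 1: m_dot * g0 = 222.5 * 9.81 = 2182.72
Step 2: Isp = 637594 / 2182.72 = 292.1 s

292.1


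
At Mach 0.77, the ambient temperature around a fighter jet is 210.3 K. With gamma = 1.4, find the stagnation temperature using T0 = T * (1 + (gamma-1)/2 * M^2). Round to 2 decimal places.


Step 1: (gamma-1)/2 = 0.2
Step 2: M^2 = 0.5929
Step 3: 1 + 0.2 * 0.5929 = 1.11858
Step 4: T0 = 210.3 * 1.11858 = 235.24 K

235.24


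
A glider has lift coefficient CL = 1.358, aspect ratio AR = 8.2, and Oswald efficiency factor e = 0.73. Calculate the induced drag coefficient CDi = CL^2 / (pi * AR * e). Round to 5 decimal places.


Step 1: CL^2 = 1.358^2 = 1.844164
Step 2: pi * AR * e = 3.14159 * 8.2 * 0.73 = 18.805574
Step 3: CDi = 1.844164 / 18.805574 = 0.09806

0.09806


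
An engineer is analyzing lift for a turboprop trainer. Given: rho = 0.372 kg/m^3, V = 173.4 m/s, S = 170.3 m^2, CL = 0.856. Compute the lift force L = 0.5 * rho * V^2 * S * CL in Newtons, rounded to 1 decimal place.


Step 1: Calculate dynamic pressure q = 0.5 * 0.372 * 173.4^2 = 0.5 * 0.372 * 30067.56 = 5592.5662 Pa
Step 2: Multiply by wing area and lift coefficient: L = 5592.5662 * 170.3 * 0.856
Step 3: L = 952414.017 * 0.856 = 815266.4 N

815266.4


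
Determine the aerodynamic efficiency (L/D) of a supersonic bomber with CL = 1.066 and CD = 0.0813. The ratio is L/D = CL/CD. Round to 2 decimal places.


Step 1: L/D = CL / CD = 1.066 / 0.0813
Step 2: L/D = 13.11

13.11


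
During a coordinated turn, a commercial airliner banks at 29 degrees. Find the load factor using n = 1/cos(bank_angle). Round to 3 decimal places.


Step 1: Convert 29 degrees to radians = 0.506145
Step 2: cos(29 deg) = 0.87462
Step 3: n = 1 / 0.87462 = 1.143

1.143


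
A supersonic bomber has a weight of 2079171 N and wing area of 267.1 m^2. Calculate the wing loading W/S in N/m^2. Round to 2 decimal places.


Step 1: Wing loading = W / S = 2079171 / 267.1
Step 2: Wing loading = 7784.24 N/m^2

7784.24


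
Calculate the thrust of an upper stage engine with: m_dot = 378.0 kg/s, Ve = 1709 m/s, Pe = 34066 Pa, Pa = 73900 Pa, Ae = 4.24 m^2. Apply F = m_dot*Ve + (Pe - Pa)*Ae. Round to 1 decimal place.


Step 1: Momentum thrust = m_dot * Ve = 378.0 * 1709 = 646002.0 N
Step 2: Pressure thrust = (Pe - Pa) * Ae = (34066 - 73900) * 4.24 = -168896.16 N
Step 3: Total thrust F = 646002.0 + -168896.16 = 477105.8 N

477105.8


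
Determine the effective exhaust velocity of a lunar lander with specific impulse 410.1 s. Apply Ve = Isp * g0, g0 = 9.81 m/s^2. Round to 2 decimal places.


Step 1: Ve = Isp * g0 = 410.1 * 9.81
Step 2: Ve = 4023.08 m/s

4023.08


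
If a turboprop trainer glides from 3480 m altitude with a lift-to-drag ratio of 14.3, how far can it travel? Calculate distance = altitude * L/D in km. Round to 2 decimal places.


Step 1: Glide distance = altitude * L/D = 3480 * 14.3 = 49764.0 m
Step 2: Convert to km: 49764.0 / 1000 = 49.76 km

49.76


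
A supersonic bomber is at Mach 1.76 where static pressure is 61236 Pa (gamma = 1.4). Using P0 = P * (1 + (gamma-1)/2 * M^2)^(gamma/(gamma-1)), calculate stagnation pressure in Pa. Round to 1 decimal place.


Step 1: (gamma-1)/2 * M^2 = 0.2 * 3.0976 = 0.61952
Step 2: 1 + 0.61952 = 1.61952
Step 3: Exponent gamma/(gamma-1) = 3.5
Step 4: P0 = 61236 * 1.61952^3.5 = 331023.6 Pa

331023.6


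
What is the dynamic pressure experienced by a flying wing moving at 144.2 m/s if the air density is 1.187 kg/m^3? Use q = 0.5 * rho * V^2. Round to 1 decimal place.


Step 1: V^2 = 144.2^2 = 20793.64
Step 2: q = 0.5 * 1.187 * 20793.64
Step 3: q = 12341.0 Pa

12341.0


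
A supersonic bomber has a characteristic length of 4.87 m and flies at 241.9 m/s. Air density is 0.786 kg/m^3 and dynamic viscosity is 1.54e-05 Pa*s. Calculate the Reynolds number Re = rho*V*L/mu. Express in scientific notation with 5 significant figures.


Step 1: Numerator = rho * V * L = 0.786 * 241.9 * 4.87 = 925.949658
Step 2: Re = 925.949658 / 1.54e-05
Step 3: Re = 6.0127e+07

6.0127e+07


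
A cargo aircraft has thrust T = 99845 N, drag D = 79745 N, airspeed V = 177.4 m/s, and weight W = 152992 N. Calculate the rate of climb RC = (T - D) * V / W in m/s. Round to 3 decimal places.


Step 1: Excess thrust = T - D = 99845 - 79745 = 20100 N
Step 2: Excess power = 20100 * 177.4 = 3565740.0 W
Step 3: RC = 3565740.0 / 152992 = 23.307 m/s

23.307


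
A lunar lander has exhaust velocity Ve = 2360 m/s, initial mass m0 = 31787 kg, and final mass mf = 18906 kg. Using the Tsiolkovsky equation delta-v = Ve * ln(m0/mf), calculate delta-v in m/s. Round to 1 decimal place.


Step 1: Mass ratio m0/mf = 31787 / 18906 = 1.681318
Step 2: ln(1.681318) = 0.519578
Step 3: delta-v = 2360 * 0.519578 = 1226.2 m/s

1226.2


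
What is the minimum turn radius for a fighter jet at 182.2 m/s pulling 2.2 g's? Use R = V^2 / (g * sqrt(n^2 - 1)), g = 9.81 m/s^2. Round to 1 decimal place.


Step 1: V^2 = 182.2^2 = 33196.84
Step 2: n^2 - 1 = 2.2^2 - 1 = 3.84
Step 3: sqrt(3.84) = 1.959592
Step 4: R = 33196.84 / (9.81 * 1.959592) = 1726.9 m

1726.9


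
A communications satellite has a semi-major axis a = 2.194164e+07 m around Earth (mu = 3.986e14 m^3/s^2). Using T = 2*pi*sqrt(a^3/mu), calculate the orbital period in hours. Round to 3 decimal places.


Step 1: a^3 / mu = 1.056349e+22 / 3.986e14 = 2.650147e+07
Step 2: sqrt(2.650147e+07) = 5147.9578 s
Step 3: T = 2*pi * 5147.9578 = 32345.57 s
Step 4: T in hours = 32345.57 / 3600 = 8.985 hours

8.985


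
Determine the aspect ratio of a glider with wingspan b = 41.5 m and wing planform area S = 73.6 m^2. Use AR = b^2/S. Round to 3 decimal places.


Step 1: b^2 = 41.5^2 = 1722.25
Step 2: AR = 1722.25 / 73.6 = 23.400

23.400


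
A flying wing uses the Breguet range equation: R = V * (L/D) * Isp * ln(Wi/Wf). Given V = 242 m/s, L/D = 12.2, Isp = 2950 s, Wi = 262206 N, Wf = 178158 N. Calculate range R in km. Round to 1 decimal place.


Step 1: Coefficient = V * (L/D) * Isp = 242 * 12.2 * 2950 = 8709580.0 m
Step 2: Wi/Wf = 262206 / 178158 = 1.471761
Step 3: ln(1.471761) = 0.38646
Step 4: R = 8709580.0 * 0.38646 = 3365901.3 m = 3365.9 km

3365.9


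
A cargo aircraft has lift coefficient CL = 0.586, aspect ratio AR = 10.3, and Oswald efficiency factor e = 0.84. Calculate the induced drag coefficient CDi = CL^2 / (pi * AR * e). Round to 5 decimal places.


Step 1: CL^2 = 0.586^2 = 0.343396
Step 2: pi * AR * e = 3.14159 * 10.3 * 0.84 = 27.18106
Step 3: CDi = 0.343396 / 27.18106 = 0.01263

0.01263


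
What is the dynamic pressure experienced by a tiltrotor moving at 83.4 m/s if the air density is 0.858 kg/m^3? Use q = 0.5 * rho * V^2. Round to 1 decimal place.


Step 1: V^2 = 83.4^2 = 6955.56
Step 2: q = 0.5 * 0.858 * 6955.56
Step 3: q = 2983.9 Pa

2983.9


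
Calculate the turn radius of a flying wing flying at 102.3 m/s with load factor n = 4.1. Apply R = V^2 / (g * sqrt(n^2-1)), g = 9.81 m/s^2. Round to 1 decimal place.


Step 1: V^2 = 102.3^2 = 10465.29
Step 2: n^2 - 1 = 4.1^2 - 1 = 15.81
Step 3: sqrt(15.81) = 3.976179
Step 4: R = 10465.29 / (9.81 * 3.976179) = 268.3 m

268.3


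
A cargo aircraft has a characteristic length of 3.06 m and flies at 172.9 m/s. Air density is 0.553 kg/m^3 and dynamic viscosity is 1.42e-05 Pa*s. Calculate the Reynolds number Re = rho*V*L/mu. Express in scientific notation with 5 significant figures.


Step 1: Numerator = rho * V * L = 0.553 * 172.9 * 3.06 = 292.577922
Step 2: Re = 292.577922 / 1.42e-05
Step 3: Re = 2.0604e+07

2.0604e+07


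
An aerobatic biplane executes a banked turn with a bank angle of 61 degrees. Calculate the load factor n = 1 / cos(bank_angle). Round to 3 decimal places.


Step 1: Convert 61 degrees to radians = 1.064651
Step 2: cos(61 deg) = 0.48481
Step 3: n = 1 / 0.48481 = 2.063

2.063


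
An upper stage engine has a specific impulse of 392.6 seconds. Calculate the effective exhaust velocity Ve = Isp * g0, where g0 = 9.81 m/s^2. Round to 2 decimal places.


Step 1: Ve = Isp * g0 = 392.6 * 9.81
Step 2: Ve = 3851.41 m/s

3851.41


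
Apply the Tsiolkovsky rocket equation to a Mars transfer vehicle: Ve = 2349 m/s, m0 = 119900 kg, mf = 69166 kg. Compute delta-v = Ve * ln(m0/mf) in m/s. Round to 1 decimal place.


Step 1: Mass ratio m0/mf = 119900 / 69166 = 1.733511
Step 2: ln(1.733511) = 0.550149
Step 3: delta-v = 2349 * 0.550149 = 1292.3 m/s

1292.3


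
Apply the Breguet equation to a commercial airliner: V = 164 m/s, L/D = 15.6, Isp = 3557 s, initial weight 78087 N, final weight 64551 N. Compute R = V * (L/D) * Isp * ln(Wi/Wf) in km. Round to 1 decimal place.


Step 1: Coefficient = V * (L/D) * Isp = 164 * 15.6 * 3557 = 9100228.8 m
Step 2: Wi/Wf = 78087 / 64551 = 1.209695
Step 3: ln(1.209695) = 0.190368
Step 4: R = 9100228.8 * 0.190368 = 1732392.2 m = 1732.4 km

1732.4


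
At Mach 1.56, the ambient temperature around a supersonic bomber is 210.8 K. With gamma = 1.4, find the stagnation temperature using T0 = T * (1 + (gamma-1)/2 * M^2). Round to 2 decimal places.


Step 1: (gamma-1)/2 = 0.2
Step 2: M^2 = 2.4336
Step 3: 1 + 0.2 * 2.4336 = 1.48672
Step 4: T0 = 210.8 * 1.48672 = 313.40 K

313.40


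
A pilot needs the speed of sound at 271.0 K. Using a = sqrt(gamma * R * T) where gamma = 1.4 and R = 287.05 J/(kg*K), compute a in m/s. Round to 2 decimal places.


Step 1: gamma * R * T = 1.4 * 287.05 * 271.0 = 108906.77
Step 2: a = sqrt(108906.77) = 330.01 m/s

330.01


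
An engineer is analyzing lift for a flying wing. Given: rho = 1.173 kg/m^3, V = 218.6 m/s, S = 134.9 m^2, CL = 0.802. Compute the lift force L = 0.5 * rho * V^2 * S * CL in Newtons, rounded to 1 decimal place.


Step 1: Calculate dynamic pressure q = 0.5 * 1.173 * 218.6^2 = 0.5 * 1.173 * 47785.96 = 28026.4655 Pa
Step 2: Multiply by wing area and lift coefficient: L = 28026.4655 * 134.9 * 0.802
Step 3: L = 3780770.2013 * 0.802 = 3032177.7 N

3032177.7


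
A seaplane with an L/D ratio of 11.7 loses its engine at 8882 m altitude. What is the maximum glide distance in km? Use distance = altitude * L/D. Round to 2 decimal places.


Step 1: Glide distance = altitude * L/D = 8882 * 11.7 = 103919.4 m
Step 2: Convert to km: 103919.4 / 1000 = 103.92 km

103.92


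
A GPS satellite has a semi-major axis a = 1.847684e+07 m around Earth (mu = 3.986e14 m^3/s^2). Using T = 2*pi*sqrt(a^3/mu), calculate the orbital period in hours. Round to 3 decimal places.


Step 1: a^3 / mu = 6.307875e+21 / 3.986e14 = 1.582508e+07
Step 2: sqrt(1.582508e+07) = 3978.0744 s
Step 3: T = 2*pi * 3978.0744 = 24994.98 s
Step 4: T in hours = 24994.98 / 3600 = 6.943 hours

6.943


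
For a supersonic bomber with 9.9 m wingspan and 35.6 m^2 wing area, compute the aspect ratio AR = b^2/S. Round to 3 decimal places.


Step 1: b^2 = 9.9^2 = 98.01
Step 2: AR = 98.01 / 35.6 = 2.753

2.753


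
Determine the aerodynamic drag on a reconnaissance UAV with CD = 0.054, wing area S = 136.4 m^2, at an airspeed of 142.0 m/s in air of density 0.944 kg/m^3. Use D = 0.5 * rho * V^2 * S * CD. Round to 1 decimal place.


Step 1: Dynamic pressure q = 0.5 * 0.944 * 142.0^2 = 9517.408 Pa
Step 2: Drag D = q * S * CD = 9517.408 * 136.4 * 0.054
Step 3: D = 70101.4 N

70101.4


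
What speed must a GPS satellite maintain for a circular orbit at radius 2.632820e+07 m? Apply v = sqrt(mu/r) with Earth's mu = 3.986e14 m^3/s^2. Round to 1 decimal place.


Step 1: mu / r = 3.986e14 / 2.632820e+07 = 15139660.1363
Step 2: v = sqrt(15139660.1363) = 3891.0 m/s

3891.0


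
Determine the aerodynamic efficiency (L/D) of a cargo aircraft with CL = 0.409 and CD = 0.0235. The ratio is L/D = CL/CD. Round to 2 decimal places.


Step 1: L/D = CL / CD = 0.409 / 0.0235
Step 2: L/D = 17.40

17.40


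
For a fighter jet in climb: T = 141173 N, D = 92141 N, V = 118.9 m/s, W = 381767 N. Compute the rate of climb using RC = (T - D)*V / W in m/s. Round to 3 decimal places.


Step 1: Excess thrust = T - D = 141173 - 92141 = 49032 N
Step 2: Excess power = 49032 * 118.9 = 5829904.8 W
Step 3: RC = 5829904.8 / 381767 = 15.271 m/s

15.271


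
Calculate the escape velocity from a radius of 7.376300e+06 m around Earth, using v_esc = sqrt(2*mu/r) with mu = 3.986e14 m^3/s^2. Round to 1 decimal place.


Step 1: 2*mu/r = 2 * 3.986e14 / 7.376300e+06 = 108075864.5934
Step 2: v_esc = sqrt(108075864.5934) = 10396.0 m/s

10396.0


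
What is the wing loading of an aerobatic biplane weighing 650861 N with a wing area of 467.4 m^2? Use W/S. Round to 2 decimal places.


Step 1: Wing loading = W / S = 650861 / 467.4
Step 2: Wing loading = 1392.51 N/m^2

1392.51


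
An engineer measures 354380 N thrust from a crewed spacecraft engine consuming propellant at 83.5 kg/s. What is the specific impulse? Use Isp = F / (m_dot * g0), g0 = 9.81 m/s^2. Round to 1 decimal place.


Step 1: m_dot * g0 = 83.5 * 9.81 = 819.13
Step 2: Isp = 354380 / 819.13 = 432.6 s

432.6


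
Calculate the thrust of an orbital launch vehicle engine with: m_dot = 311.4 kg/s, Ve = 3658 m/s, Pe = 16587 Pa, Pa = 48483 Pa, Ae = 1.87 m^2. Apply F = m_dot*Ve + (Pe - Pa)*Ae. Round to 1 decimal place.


Step 1: Momentum thrust = m_dot * Ve = 311.4 * 3658 = 1139101.2 N
Step 2: Pressure thrust = (Pe - Pa) * Ae = (16587 - 48483) * 1.87 = -59645.52 N
Step 3: Total thrust F = 1139101.2 + -59645.52 = 1079455.7 N

1079455.7


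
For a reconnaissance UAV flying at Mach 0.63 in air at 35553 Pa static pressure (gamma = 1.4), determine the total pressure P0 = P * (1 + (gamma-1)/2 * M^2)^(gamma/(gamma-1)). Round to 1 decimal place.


Step 1: (gamma-1)/2 * M^2 = 0.2 * 0.3969 = 0.07938
Step 2: 1 + 0.07938 = 1.07938
Step 3: Exponent gamma/(gamma-1) = 3.5
Step 4: P0 = 35553 * 1.07938^3.5 = 46450.1 Pa

46450.1


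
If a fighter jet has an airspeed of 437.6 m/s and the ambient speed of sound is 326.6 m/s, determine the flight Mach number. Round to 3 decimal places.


Step 1: M = V / a = 437.6 / 326.6
Step 2: M = 1.340

1.340


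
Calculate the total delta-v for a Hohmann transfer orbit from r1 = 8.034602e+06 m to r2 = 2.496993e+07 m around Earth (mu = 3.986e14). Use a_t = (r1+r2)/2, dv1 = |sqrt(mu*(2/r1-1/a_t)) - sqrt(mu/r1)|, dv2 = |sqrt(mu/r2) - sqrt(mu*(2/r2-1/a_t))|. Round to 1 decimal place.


Step 1: Transfer semi-major axis a_t = (8.034602e+06 + 2.496993e+07) / 2 = 1.650227e+07 m
Step 2: v1 (circular at r1) = sqrt(mu/r1) = 7043.47 m/s
Step 3: v_t1 = sqrt(mu*(2/r1 - 1/a_t)) = 8664.1 m/s
Step 4: dv1 = |8664.1 - 7043.47| = 1620.63 m/s
Step 5: v2 (circular at r2) = 3995.4 m/s, v_t2 = 2787.86 m/s
Step 6: dv2 = |3995.4 - 2787.86| = 1207.54 m/s
Step 7: Total delta-v = 1620.63 + 1207.54 = 2828.2 m/s

2828.2


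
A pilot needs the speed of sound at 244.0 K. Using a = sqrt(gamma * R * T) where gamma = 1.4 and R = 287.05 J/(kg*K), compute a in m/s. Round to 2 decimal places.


Step 1: gamma * R * T = 1.4 * 287.05 * 244.0 = 98056.28
Step 2: a = sqrt(98056.28) = 313.14 m/s

313.14


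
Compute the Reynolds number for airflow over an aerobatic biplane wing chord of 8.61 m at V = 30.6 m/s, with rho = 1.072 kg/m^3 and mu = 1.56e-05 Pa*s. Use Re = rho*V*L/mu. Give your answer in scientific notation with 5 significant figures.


Step 1: Numerator = rho * V * L = 1.072 * 30.6 * 8.61 = 282.435552
Step 2: Re = 282.435552 / 1.56e-05
Step 3: Re = 1.8105e+07

1.8105e+07


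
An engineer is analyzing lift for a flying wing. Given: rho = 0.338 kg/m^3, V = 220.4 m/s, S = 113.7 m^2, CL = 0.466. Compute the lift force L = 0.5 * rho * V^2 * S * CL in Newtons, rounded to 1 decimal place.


Step 1: Calculate dynamic pressure q = 0.5 * 0.338 * 220.4^2 = 0.5 * 0.338 * 48576.16 = 8209.371 Pa
Step 2: Multiply by wing area and lift coefficient: L = 8209.371 * 113.7 * 0.466
Step 3: L = 933405.4872 * 0.466 = 434967.0 N

434967.0


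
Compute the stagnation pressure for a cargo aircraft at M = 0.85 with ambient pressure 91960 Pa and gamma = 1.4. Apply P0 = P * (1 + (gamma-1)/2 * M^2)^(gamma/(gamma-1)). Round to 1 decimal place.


Step 1: (gamma-1)/2 * M^2 = 0.2 * 0.7225 = 0.1445
Step 2: 1 + 0.1445 = 1.1445
Step 3: Exponent gamma/(gamma-1) = 3.5
Step 4: P0 = 91960 * 1.1445^3.5 = 147487.2 Pa

147487.2


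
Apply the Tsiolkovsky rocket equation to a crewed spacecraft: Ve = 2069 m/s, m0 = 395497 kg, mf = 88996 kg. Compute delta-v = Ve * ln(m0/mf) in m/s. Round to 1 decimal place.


Step 1: Mass ratio m0/mf = 395497 / 88996 = 4.443986
Step 2: ln(4.443986) = 1.491552
Step 3: delta-v = 2069 * 1.491552 = 3086.0 m/s

3086.0


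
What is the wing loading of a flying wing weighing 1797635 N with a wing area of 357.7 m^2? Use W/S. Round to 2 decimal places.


Step 1: Wing loading = W / S = 1797635 / 357.7
Step 2: Wing loading = 5025.54 N/m^2

5025.54


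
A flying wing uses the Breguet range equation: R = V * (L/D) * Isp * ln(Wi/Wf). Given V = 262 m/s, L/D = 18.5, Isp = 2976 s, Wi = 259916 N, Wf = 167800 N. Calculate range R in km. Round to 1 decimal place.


Step 1: Coefficient = V * (L/D) * Isp = 262 * 18.5 * 2976 = 14424672.0 m
Step 2: Wi/Wf = 259916 / 167800 = 1.548963
Step 3: ln(1.548963) = 0.437586
Step 4: R = 14424672.0 * 0.437586 = 6312030.3 m = 6312.0 km

6312.0


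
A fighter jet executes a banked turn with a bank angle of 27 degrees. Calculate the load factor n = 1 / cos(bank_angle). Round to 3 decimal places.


Step 1: Convert 27 degrees to radians = 0.471239
Step 2: cos(27 deg) = 0.891007
Step 3: n = 1 / 0.891007 = 1.122

1.122


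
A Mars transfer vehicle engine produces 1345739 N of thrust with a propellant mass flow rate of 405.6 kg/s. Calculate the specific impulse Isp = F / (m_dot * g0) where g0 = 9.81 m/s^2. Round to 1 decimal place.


Step 1: m_dot * g0 = 405.6 * 9.81 = 3978.94
Step 2: Isp = 1345739 / 3978.94 = 338.2 s

338.2


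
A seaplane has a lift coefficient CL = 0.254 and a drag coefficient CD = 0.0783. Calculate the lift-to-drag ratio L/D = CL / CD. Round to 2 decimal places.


Step 1: L/D = CL / CD = 0.254 / 0.0783
Step 2: L/D = 3.24

3.24


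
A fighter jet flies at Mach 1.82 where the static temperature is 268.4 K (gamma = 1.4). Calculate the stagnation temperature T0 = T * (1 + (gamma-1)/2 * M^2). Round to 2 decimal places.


Step 1: (gamma-1)/2 = 0.2
Step 2: M^2 = 3.3124
Step 3: 1 + 0.2 * 3.3124 = 1.66248
Step 4: T0 = 268.4 * 1.66248 = 446.21 K

446.21


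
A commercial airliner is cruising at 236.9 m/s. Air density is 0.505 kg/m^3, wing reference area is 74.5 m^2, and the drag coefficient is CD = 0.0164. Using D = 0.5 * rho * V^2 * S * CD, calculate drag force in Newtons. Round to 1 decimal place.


Step 1: Dynamic pressure q = 0.5 * 0.505 * 236.9^2 = 14170.7065 Pa
Step 2: Drag D = q * S * CD = 14170.7065 * 74.5 * 0.0164
Step 3: D = 17313.8 N

17313.8


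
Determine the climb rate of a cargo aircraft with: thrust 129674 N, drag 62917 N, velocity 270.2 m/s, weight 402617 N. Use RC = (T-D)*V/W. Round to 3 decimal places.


Step 1: Excess thrust = T - D = 129674 - 62917 = 66757 N
Step 2: Excess power = 66757 * 270.2 = 18037741.4 W
Step 3: RC = 18037741.4 / 402617 = 44.801 m/s

44.801


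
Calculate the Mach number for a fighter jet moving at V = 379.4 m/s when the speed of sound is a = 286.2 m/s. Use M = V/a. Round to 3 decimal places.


Step 1: M = V / a = 379.4 / 286.2
Step 2: M = 1.326

1.326


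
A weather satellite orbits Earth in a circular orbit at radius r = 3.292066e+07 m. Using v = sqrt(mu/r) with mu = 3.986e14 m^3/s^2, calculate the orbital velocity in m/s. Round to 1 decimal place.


Step 1: mu / r = 3.986e14 / 3.292066e+07 = 12107898.2013
Step 2: v = sqrt(12107898.2013) = 3479.6 m/s

3479.6


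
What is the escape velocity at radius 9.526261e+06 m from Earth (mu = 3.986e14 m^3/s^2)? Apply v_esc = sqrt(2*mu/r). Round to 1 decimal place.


Step 1: 2*mu/r = 2 * 3.986e14 / 9.526261e+06 = 83684459.2018
Step 2: v_esc = sqrt(83684459.2018) = 9147.9 m/s

9147.9


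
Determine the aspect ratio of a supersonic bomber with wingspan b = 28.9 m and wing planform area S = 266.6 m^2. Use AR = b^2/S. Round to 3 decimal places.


Step 1: b^2 = 28.9^2 = 835.21
Step 2: AR = 835.21 / 266.6 = 3.133

3.133


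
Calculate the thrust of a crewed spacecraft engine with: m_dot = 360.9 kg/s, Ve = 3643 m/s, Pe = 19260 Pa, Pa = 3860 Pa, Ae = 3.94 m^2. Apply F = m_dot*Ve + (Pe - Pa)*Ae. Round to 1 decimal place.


Step 1: Momentum thrust = m_dot * Ve = 360.9 * 3643 = 1314758.7 N
Step 2: Pressure thrust = (Pe - Pa) * Ae = (19260 - 3860) * 3.94 = 60676.00 N
Step 3: Total thrust F = 1314758.7 + 60676.00 = 1375434.7 N

1375434.7


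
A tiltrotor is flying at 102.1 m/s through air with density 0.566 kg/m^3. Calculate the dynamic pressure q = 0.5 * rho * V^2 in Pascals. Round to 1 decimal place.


Step 1: V^2 = 102.1^2 = 10424.41
Step 2: q = 0.5 * 0.566 * 10424.41
Step 3: q = 2950.1 Pa

2950.1


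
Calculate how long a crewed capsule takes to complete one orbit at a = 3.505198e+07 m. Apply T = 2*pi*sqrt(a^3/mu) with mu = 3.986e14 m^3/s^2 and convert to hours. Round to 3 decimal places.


Step 1: a^3 / mu = 4.306631e+22 / 3.986e14 = 1.080439e+08
Step 2: sqrt(1.080439e+08) = 10394.4182 s
Step 3: T = 2*pi * 10394.4182 = 65310.06 s
Step 4: T in hours = 65310.06 / 3600 = 18.142 hours

18.142


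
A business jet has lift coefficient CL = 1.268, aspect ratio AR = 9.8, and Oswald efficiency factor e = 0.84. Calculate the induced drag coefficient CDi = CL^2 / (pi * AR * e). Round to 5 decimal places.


Step 1: CL^2 = 1.268^2 = 1.607824
Step 2: pi * AR * e = 3.14159 * 9.8 * 0.84 = 25.861591
Step 3: CDi = 1.607824 / 25.861591 = 0.06217

0.06217


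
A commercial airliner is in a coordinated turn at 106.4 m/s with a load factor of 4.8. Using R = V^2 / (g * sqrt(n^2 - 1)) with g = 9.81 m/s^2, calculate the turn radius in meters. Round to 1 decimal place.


Step 1: V^2 = 106.4^2 = 11320.96
Step 2: n^2 - 1 = 4.8^2 - 1 = 22.04
Step 3: sqrt(22.04) = 4.694678
Step 4: R = 11320.96 / (9.81 * 4.694678) = 245.8 m

245.8


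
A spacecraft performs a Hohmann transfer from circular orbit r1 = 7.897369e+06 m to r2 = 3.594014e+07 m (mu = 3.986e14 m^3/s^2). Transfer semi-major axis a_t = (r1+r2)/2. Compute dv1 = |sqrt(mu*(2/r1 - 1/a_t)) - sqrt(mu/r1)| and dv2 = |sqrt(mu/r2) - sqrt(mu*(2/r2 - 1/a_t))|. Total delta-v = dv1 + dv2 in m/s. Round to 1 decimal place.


Step 1: Transfer semi-major axis a_t = (7.897369e+06 + 3.594014e+07) / 2 = 2.191875e+07 m
Step 2: v1 (circular at r1) = sqrt(mu/r1) = 7104.4 m/s
Step 3: v_t1 = sqrt(mu*(2/r1 - 1/a_t)) = 9097.23 m/s
Step 4: dv1 = |9097.23 - 7104.4| = 1992.83 m/s
Step 5: v2 (circular at r2) = 3330.26 m/s, v_t2 = 1999.0 m/s
Step 6: dv2 = |3330.26 - 1999.0| = 1331.27 m/s
Step 7: Total delta-v = 1992.83 + 1331.27 = 3324.1 m/s

3324.1


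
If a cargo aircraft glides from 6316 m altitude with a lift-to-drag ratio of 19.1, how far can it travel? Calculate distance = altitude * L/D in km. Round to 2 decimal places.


Step 1: Glide distance = altitude * L/D = 6316 * 19.1 = 120635.6 m
Step 2: Convert to km: 120635.6 / 1000 = 120.64 km

120.64


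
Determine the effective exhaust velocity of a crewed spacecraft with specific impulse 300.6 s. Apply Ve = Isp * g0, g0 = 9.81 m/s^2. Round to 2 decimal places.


Step 1: Ve = Isp * g0 = 300.6 * 9.81
Step 2: Ve = 2948.89 m/s

2948.89


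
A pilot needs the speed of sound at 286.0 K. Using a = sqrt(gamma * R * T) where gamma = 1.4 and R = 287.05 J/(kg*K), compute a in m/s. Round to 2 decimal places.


Step 1: gamma * R * T = 1.4 * 287.05 * 286.0 = 114934.82
Step 2: a = sqrt(114934.82) = 339.02 m/s

339.02


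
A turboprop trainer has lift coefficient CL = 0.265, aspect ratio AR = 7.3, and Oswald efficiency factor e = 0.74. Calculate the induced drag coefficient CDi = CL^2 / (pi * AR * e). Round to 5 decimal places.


Step 1: CL^2 = 0.265^2 = 0.070225
Step 2: pi * AR * e = 3.14159 * 7.3 * 0.74 = 16.970884
Step 3: CDi = 0.070225 / 16.970884 = 0.00414

0.00414


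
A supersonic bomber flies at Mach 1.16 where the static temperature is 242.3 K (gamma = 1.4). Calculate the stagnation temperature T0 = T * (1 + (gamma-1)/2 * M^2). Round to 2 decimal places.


Step 1: (gamma-1)/2 = 0.2
Step 2: M^2 = 1.3456
Step 3: 1 + 0.2 * 1.3456 = 1.26912
Step 4: T0 = 242.3 * 1.26912 = 307.51 K

307.51


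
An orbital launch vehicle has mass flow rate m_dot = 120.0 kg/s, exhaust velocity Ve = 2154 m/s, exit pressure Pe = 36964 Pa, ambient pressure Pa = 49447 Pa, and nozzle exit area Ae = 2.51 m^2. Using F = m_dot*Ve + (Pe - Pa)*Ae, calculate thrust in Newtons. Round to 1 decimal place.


Step 1: Momentum thrust = m_dot * Ve = 120.0 * 2154 = 258480.0 N
Step 2: Pressure thrust = (Pe - Pa) * Ae = (36964 - 49447) * 2.51 = -31332.33 N
Step 3: Total thrust F = 258480.0 + -31332.33 = 227147.7 N

227147.7


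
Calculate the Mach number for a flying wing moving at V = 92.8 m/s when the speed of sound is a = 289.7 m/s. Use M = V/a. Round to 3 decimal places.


Step 1: M = V / a = 92.8 / 289.7
Step 2: M = 0.320

0.320


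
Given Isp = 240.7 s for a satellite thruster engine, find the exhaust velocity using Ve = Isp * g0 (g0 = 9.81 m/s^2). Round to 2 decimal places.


Step 1: Ve = Isp * g0 = 240.7 * 9.81
Step 2: Ve = 2361.27 m/s

2361.27


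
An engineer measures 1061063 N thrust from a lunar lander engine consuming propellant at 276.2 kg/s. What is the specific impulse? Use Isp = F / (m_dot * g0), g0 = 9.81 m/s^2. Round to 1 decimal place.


Step 1: m_dot * g0 = 276.2 * 9.81 = 2709.52
Step 2: Isp = 1061063 / 2709.52 = 391.6 s

391.6


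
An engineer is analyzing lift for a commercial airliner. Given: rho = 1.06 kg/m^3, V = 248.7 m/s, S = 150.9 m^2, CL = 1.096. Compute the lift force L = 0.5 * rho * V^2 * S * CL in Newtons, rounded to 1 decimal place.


Step 1: Calculate dynamic pressure q = 0.5 * 1.06 * 248.7^2 = 0.5 * 1.06 * 61851.69 = 32781.3957 Pa
Step 2: Multiply by wing area and lift coefficient: L = 32781.3957 * 150.9 * 1.096
Step 3: L = 4946712.6111 * 1.096 = 5421597.0 N

5421597.0


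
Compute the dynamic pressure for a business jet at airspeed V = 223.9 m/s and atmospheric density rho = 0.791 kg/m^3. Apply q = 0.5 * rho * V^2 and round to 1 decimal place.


Step 1: V^2 = 223.9^2 = 50131.21
Step 2: q = 0.5 * 0.791 * 50131.21
Step 3: q = 19826.9 Pa

19826.9


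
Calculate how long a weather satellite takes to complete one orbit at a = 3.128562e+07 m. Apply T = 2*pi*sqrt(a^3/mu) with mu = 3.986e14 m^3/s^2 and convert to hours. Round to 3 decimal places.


Step 1: a^3 / mu = 3.062205e+22 / 3.986e14 = 7.682402e+07
Step 2: sqrt(7.682402e+07) = 8764.931 s
Step 3: T = 2*pi * 8764.931 = 55071.69 s
Step 4: T in hours = 55071.69 / 3600 = 15.298 hours

15.298


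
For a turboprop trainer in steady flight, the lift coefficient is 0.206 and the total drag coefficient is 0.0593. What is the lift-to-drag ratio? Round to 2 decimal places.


Step 1: L/D = CL / CD = 0.206 / 0.0593
Step 2: L/D = 3.47

3.47


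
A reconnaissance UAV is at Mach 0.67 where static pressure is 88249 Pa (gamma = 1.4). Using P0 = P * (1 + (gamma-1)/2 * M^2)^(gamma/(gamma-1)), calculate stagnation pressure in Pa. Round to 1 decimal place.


Step 1: (gamma-1)/2 * M^2 = 0.2 * 0.4489 = 0.08978
Step 2: 1 + 0.08978 = 1.08978
Step 3: Exponent gamma/(gamma-1) = 3.5
Step 4: P0 = 88249 * 1.08978^3.5 = 119232.8 Pa

119232.8


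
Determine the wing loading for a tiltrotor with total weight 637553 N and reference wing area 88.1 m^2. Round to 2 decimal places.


Step 1: Wing loading = W / S = 637553 / 88.1
Step 2: Wing loading = 7236.70 N/m^2

7236.70


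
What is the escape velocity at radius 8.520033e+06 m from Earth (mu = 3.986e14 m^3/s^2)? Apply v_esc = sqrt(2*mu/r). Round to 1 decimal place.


Step 1: 2*mu/r = 2 * 3.986e14 / 8.520033e+06 = 93567712.7072
Step 2: v_esc = sqrt(93567712.7072) = 9673.0 m/s

9673.0


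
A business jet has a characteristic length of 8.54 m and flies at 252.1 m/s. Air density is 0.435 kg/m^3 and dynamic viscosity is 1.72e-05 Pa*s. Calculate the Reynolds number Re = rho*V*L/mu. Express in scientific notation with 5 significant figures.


Step 1: Numerator = rho * V * L = 0.435 * 252.1 * 8.54 = 936.52629
Step 2: Re = 936.52629 / 1.72e-05
Step 3: Re = 5.4449e+07

5.4449e+07


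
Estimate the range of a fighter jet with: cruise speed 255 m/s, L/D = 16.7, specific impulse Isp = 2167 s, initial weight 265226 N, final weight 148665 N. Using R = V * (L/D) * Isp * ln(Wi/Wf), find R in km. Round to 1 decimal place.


Step 1: Coefficient = V * (L/D) * Isp = 255 * 16.7 * 2167 = 9228169.5 m
Step 2: Wi/Wf = 265226 / 148665 = 1.784051
Step 3: ln(1.784051) = 0.578887
Step 4: R = 9228169.5 * 0.578887 = 5342065.9 m = 5342.1 km

5342.1


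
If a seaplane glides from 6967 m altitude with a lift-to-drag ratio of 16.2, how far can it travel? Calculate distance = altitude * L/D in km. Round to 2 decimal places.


Step 1: Glide distance = altitude * L/D = 6967 * 16.2 = 112865.4 m
Step 2: Convert to km: 112865.4 / 1000 = 112.87 km

112.87


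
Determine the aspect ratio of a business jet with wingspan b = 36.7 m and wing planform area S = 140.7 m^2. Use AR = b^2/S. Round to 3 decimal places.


Step 1: b^2 = 36.7^2 = 1346.89
Step 2: AR = 1346.89 / 140.7 = 9.573

9.573


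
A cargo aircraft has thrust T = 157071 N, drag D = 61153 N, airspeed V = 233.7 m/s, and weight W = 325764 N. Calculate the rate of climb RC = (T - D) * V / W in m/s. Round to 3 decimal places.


Step 1: Excess thrust = T - D = 157071 - 61153 = 95918 N
Step 2: Excess power = 95918 * 233.7 = 22416036.6 W
Step 3: RC = 22416036.6 / 325764 = 68.811 m/s

68.811
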